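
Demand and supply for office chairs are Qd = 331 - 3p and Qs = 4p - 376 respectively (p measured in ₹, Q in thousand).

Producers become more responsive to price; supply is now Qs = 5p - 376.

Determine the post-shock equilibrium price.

Before the shock: 331 - 3p = 4p - 376 ⇒ 707 = 7p ⇒ p = 101, Q = 28.
After the shift, demand is Qd = 331 - 3p and supply is Qs = 5p - 376.
Clearing the new market: 331 - 3p = 5p - 376, so p = 88.375 and Q = 65.875.

88.375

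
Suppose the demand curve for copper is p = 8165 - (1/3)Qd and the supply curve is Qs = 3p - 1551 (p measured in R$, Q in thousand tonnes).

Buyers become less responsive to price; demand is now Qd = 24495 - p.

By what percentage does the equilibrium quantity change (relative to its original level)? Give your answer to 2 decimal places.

+56.76

Original equilibrium: 24495 - 3p = 3p - 1551 gives 26046 = 6p, so p = 4341 and Q = 11472.
The shock moves the curves to Qd = 24495 - p and Qs = 3p - 1551.
New equilibrium: 24495 - p = 3p - 1551 ⇒ 26046 = 4p ⇒ p = 6511.5, Q = 17983.5.
%ΔQ = (17983.5 − 11472) / 11472 × 100 = +56.76%.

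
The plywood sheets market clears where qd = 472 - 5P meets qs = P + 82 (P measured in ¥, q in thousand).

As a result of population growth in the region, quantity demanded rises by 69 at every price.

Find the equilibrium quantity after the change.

158.5

Initially, 472 - 5P = P + 82, so 390 = 6P and P = 65, q = 147.
The new curves are qd = 541 - 5P (demand) and qs = P + 82 (supply).
Clearing the new market: 541 - 5P = P + 82, so P = 76.5 and q = 158.5.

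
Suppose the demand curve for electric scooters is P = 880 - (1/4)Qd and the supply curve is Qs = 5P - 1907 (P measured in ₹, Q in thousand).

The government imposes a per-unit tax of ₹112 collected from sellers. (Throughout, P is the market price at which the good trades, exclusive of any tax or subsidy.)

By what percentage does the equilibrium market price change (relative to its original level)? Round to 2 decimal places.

+10.32

Original equilibrium: 3520 - 4P = 5P - 1907 gives 5427 = 9P, so P = 603 and Q = 1108.
Since sellers keep the price net of the tax, the effective supply curve becomes Qs = 5P - 2467.
Equate the new curves: 3520 - 4P = 5P - 2467, giving 5987 = 9P, P = 5987/9 ≈ 665.2222, Q = 7732/9 ≈ 859.1111.
%ΔP = (665.2222 − 603) / 603 × 100 = +10.32%.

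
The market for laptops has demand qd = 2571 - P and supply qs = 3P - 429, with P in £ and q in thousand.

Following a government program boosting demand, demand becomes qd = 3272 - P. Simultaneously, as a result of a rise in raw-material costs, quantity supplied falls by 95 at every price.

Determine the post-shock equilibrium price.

949

Initially, 2571 - P = 3P - 429, so 3000 = 4P and P = 750, q = 1821.
After the shift, demand is qd = 3272 - P and supply is qs = 3P - 524.
Setting them equal: 3272 - P = 3P - 524 → 3796 = 4P, so P = 949 and q = 2323.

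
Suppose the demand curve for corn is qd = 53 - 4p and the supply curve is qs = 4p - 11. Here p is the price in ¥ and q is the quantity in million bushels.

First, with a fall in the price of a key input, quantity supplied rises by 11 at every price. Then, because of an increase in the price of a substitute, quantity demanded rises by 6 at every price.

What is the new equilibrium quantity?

29.5

Before the shock: 53 - 4p = 4p - 11 ⇒ 64 = 8p ⇒ p = 8, q = 21.
After the shift, demand is qd = 59 - 4p and supply is qs = 4p.
Clearing the new market: 59 - 4p = 4p, so p = 7.375 and q = 29.5.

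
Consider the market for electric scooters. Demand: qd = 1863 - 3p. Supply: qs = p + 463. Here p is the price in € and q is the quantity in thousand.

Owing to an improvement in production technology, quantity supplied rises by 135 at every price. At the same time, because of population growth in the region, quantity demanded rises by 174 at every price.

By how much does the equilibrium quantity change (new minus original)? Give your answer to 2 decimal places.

+144.75

Before the shock: 1863 - 3p = p + 463 ⇒ 1400 = 4p ⇒ p = 350, q = 813.
The new curves are qd = 2037 - 3p (demand) and qs = p + 598 (supply).
New equilibrium: 2037 - 3p = p + 598 ⇒ 1439 = 4p ⇒ p = 359.75, q = 957.75.
Δq = 957.75 − 813 = +144.75.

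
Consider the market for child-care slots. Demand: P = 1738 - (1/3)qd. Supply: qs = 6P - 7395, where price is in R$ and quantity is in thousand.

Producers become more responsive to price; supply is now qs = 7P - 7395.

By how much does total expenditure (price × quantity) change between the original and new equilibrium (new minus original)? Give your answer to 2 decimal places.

Solve the original market: 5214 - 3P = 6P - 7395, hence P = 1401 and q = 1011.
With the change applied: demand qd = 5214 - 3P, supply qs = 7P - 7395.
Equate the new curves: 5214 - 3P = 7P - 7395, giving 12609 = 10P, P = 1260.9, q = 1431.3.
Expenditure moves from 1401×1011 = 1416411 to 1260.9×1431.3 = 1804726.17; change = +388315.17.

+388315.17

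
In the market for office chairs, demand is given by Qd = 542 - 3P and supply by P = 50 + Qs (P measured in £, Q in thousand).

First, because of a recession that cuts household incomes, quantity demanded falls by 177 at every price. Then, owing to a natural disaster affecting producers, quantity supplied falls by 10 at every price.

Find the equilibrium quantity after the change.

46.25

Original equilibrium: 542 - 3P = P - 50 gives 592 = 4P, so P = 148 and Q = 98.
The new curves are Qd = 365 - 3P (demand) and Qs = P - 60 (supply).
Equate the new curves: 365 - 3P = P - 60, giving 425 = 4P, P = 106.25, Q = 46.25.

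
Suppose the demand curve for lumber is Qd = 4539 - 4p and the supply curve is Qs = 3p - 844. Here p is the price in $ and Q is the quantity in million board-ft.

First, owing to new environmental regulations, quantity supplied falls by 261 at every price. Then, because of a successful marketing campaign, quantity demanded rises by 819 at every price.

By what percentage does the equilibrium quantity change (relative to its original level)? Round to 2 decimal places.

Original equilibrium: 4539 - 4p = 3p - 844 gives 5383 = 7p, so p = 769 and Q = 1463.
The shock moves the curves to Qd = 5358 - 4p and Qs = 3p - 1105.
Equate the new curves: 5358 - 4p = 3p - 1105, giving 6463 = 7p, p = 6463/7 ≈ 923.2857, Q = 11654/7 ≈ 1664.8571.
%ΔQ = (1664.8571 − 1463) / 1463 × 100 = +13.80%.

+13.80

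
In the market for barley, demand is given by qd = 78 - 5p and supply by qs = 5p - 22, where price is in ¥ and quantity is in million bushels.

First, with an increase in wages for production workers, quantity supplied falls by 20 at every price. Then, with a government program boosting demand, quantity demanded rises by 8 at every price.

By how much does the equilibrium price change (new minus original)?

Before the shock: 78 - 5p = 5p - 22 ⇒ 100 = 10p ⇒ p = 10, q = 28.
With the change applied: demand qd = 86 - 5p, supply qs = 5p - 42.
Equate the new curves: 86 - 5p = 5p - 42, giving 128 = 10p, p = 12.8, q = 22.
Δp = 12.8 − 10 = +2.8.

+2.8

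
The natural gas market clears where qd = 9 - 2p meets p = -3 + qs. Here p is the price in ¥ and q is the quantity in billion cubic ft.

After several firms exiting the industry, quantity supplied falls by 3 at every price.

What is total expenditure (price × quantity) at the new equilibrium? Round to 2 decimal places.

9.00

Solve the original market: 9 - 2p = p + 3, hence p = 2 and q = 5.
After the shift, demand is qd = 9 - 2p and supply is qs = p.
Setting them equal: 9 - 2p = p → 9 = 3p, so p = 3 and q = 3.
New expenditure = 3 × 3 = 9.00.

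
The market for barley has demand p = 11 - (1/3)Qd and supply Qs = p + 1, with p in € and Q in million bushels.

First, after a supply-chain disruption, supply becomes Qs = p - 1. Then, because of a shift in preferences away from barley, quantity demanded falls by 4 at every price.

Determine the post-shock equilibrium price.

Solve the original market: 33 - 3p = p + 1, hence p = 8 and Q = 9.
With the change applied: demand Qd = 29 - 3p, supply Qs = p - 1.
Setting them equal: 29 - 3p = p - 1 → 30 = 4p, so p = 7.5 and Q = 6.5.

7.5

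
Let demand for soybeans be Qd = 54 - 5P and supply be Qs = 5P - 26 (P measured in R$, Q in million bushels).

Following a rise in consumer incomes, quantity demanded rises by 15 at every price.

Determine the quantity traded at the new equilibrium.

Solve the original market: 54 - 5P = 5P - 26, hence P = 8 and Q = 14.
The shock moves the curves to Qd = 69 - 5P and Qs = 5P - 26.
Setting them equal: 69 - 5P = 5P - 26 → 95 = 10P, so P = 9.5 and Q = 21.5.

21.5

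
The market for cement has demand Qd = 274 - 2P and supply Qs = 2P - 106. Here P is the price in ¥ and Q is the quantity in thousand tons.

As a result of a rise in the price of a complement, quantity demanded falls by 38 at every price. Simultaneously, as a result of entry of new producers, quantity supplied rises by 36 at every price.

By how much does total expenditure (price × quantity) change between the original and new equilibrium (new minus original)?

Before the shock: 274 - 2P = 2P - 106 ⇒ 380 = 4P ⇒ P = 95, Q = 84.
After the shift, demand is Qd = 236 - 2P and supply is Qs = 2P - 70.
Clearing the new market: 236 - 2P = 2P - 70, so P = 76.5 and Q = 83.
Expenditure moves from 95×84 = 7980 to 76.5×83 = 6349.5; change = -1630.5.

-1630.5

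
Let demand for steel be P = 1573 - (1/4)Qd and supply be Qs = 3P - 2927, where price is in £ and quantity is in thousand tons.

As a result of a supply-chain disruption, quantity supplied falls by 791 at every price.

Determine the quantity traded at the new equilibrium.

572

Initially, 6292 - 4P = 3P - 2927, so 9219 = 7P and P = 1317, Q = 1024.
The shock moves the curves to Qd = 6292 - 4P and Qs = 3P - 3718.
Setting them equal: 6292 - 4P = 3P - 3718 → 10010 = 7P, so P = 1430 and Q = 572.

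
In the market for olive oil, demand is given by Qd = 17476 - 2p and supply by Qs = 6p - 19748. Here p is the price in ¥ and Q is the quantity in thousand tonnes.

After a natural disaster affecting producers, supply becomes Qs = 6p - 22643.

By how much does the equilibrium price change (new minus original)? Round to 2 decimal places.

Original equilibrium: 17476 - 2p = 6p - 19748 gives 37224 = 8p, so p = 4653 and Q = 8170.
The shock moves the curves to Qd = 17476 - 2p and Qs = 6p - 22643.
New equilibrium: 17476 - 2p = 6p - 22643 ⇒ 40119 = 8p ⇒ p = 5014.875, Q = 7446.25.
Δp = 5014.875 − 4653 = +361.88.

+361.88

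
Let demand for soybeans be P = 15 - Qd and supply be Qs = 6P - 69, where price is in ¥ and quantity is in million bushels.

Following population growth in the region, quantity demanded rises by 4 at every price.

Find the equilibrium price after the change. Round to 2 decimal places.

Before the shock: 15 - P = 6P - 69 ⇒ 84 = 7P ⇒ P = 12, Q = 3.
With the change applied: demand Qd = 19 - P, supply Qs = 6P - 69.
Setting them equal: 19 - P = 6P - 69 → 88 = 7P, so P = 88/7 ≈ 12.5714 and Q = 45/7 ≈ 6.4286.

12.57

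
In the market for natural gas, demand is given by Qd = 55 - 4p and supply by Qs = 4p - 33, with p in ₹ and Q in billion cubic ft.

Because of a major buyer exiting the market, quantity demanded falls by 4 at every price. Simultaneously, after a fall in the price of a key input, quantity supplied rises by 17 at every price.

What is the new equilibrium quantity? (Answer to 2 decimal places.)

17.50

Initially, 55 - 4p = 4p - 33, so 88 = 8p and p = 11, Q = 11.
With the change applied: demand Qd = 51 - 4p, supply Qs = 4p - 16.
Clearing the new market: 51 - 4p = 4p - 16, so p = 8.375 and Q = 17.5.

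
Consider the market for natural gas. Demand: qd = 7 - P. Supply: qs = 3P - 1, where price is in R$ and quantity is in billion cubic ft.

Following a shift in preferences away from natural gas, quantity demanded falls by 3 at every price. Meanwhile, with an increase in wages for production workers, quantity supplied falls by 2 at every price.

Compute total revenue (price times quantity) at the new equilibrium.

Before the shock: 7 - P = 3P - 1 ⇒ 8 = 4P ⇒ P = 2, q = 5.
With the change applied: demand qd = 4 - P, supply qs = 3P - 3.
New equilibrium: 4 - P = 3P - 3 ⇒ 7 = 4P ⇒ P = 1.75, q = 2.25.
New expenditure = 1.75 × 2.25 = 3.9375.

3.9375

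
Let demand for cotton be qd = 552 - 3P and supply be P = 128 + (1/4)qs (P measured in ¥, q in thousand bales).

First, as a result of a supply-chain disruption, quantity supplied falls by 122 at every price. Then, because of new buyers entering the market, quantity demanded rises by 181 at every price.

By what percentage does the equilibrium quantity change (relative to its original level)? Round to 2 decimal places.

+53.27

Original equilibrium: 552 - 3P = 4P - 512 gives 1064 = 7P, so P = 152 and q = 96.
The new curves are qd = 733 - 3P (demand) and qs = 4P - 634 (supply).
Equate the new curves: 733 - 3P = 4P - 634, giving 1367 = 7P, P = 1367/7 ≈ 195.2857, q = 1030/7 ≈ 147.1429.
%Δq = (147.1429 − 96) / 96 × 100 = +53.27%.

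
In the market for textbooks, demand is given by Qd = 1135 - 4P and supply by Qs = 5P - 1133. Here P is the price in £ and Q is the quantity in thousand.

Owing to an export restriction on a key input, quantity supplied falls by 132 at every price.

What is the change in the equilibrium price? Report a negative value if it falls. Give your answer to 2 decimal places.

Before the shock: 1135 - 4P = 5P - 1133 ⇒ 2268 = 9P ⇒ P = 252, Q = 127.
The shock moves the curves to Qd = 1135 - 4P and Qs = 5P - 1265.
Clearing the new market: 1135 - 4P = 5P - 1265, so P = 800/3 ≈ 266.6667 and Q = 205/3 ≈ 68.3333.
ΔP = 266.6667 − 252 = +14.67.

+14.67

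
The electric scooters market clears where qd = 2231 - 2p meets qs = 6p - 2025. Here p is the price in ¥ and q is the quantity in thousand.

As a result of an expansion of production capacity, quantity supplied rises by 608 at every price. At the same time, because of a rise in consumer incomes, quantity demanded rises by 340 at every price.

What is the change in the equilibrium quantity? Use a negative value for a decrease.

+407

Original equilibrium: 2231 - 2p = 6p - 2025 gives 4256 = 8p, so p = 532 and q = 1167.
With the change applied: demand qd = 2571 - 2p, supply qs = 6p - 1417.
Clearing the new market: 2571 - 2p = 6p - 1417, so p = 498.5 and q = 1574.
Δq = 1574 − 1167 = +407.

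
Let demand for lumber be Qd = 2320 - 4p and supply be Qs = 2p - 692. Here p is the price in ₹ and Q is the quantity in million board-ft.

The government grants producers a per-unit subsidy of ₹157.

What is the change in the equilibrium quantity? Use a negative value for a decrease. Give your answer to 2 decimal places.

+209.33

Before the shock: 2320 - 4p = 2p - 692 ⇒ 3012 = 6p ⇒ p = 502, Q = 312.
Since sellers receive the price plus the subsidy, the effective supply curve becomes Qs = 2p - 378.
Setting them equal: 2320 - 4p = 2p - 378 → 2698 = 6p, so p = 1349/3 ≈ 449.6667 and Q = 1564/3 ≈ 521.3333.
ΔQ = 521.3333 − 312 = +209.33.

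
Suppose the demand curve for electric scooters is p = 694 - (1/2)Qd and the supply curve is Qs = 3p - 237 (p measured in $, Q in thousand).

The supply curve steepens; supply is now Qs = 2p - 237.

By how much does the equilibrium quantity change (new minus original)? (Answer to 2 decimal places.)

Initially, 1388 - 2p = 3p - 237, so 1625 = 5p and p = 325, Q = 738.
With the change applied: demand Qd = 1388 - 2p, supply Qs = 2p - 237.
New equilibrium: 1388 - 2p = 2p - 237 ⇒ 1625 = 4p ⇒ p = 406.25, Q = 575.5.
ΔQ = 575.5 − 738 = -162.50.

-162.50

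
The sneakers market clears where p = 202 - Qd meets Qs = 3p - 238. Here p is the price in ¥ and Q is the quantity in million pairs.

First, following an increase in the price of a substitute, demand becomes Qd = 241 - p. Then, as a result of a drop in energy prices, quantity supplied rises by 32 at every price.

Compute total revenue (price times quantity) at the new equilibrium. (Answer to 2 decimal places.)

Before the shock: 202 - p = 3p - 238 ⇒ 440 = 4p ⇒ p = 110, Q = 92.
After the shift, demand is Qd = 241 - p and supply is Qs = 3p - 206.
New equilibrium: 241 - p = 3p - 206 ⇒ 447 = 4p ⇒ p = 111.75, Q = 129.25.
New expenditure = 111.75 × 129.25 = 14443.69.

14443.69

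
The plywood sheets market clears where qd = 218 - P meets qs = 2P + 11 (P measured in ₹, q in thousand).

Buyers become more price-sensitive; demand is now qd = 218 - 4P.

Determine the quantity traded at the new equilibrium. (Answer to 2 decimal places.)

80.00

Original equilibrium: 218 - P = 2P + 11 gives 207 = 3P, so P = 69 and q = 149.
With the change applied: demand qd = 218 - 4P, supply qs = 2P + 11.
Setting them equal: 218 - 4P = 2P + 11 → 207 = 6P, so P = 34.5 and q = 80.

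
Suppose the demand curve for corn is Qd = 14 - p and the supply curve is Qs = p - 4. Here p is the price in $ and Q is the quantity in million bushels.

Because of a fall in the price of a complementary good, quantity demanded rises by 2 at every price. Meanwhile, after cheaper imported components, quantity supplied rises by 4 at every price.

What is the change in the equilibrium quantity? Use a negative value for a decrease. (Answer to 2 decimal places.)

+3.00

Original equilibrium: 14 - p = p - 4 gives 18 = 2p, so p = 9 and Q = 5.
After the shift, demand is Qd = 16 - p and supply is Qs = p.
Clearing the new market: 16 - p = p, so p = 8 and Q = 8.
ΔQ = 8 − 5 = +3.00.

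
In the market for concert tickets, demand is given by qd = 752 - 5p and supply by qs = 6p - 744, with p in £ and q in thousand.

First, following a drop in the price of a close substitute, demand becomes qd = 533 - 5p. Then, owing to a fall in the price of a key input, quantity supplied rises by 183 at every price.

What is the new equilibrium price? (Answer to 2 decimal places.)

99.45

Solve the original market: 752 - 5p = 6p - 744, hence p = 136 and q = 72.
The new curves are qd = 533 - 5p (demand) and qs = 6p - 561 (supply).
Setting them equal: 533 - 5p = 6p - 561 → 1094 = 11p, so p = 1094/11 ≈ 99.4545 and q = 393/11 ≈ 35.7273.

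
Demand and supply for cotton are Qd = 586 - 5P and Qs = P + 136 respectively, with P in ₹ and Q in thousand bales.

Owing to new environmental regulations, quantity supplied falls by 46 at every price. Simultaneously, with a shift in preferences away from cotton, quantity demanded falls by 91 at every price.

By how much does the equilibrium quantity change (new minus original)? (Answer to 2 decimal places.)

-53.50

Original equilibrium: 586 - 5P = P + 136 gives 450 = 6P, so P = 75 and Q = 211.
With the change applied: demand Qd = 495 - 5P, supply Qs = P + 90.
Clearing the new market: 495 - 5P = P + 90, so P = 67.5 and Q = 157.5.
ΔQ = 157.5 − 211 = -53.50.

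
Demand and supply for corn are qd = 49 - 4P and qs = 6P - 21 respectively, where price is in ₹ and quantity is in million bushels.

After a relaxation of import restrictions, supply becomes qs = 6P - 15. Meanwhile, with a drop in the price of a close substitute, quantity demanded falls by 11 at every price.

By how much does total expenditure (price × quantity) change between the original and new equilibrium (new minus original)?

-57.96

Solve the original market: 49 - 4P = 6P - 21, hence P = 7 and q = 21.
The new curves are qd = 38 - 4P (demand) and qs = 6P - 15 (supply).
New equilibrium: 38 - 4P = 6P - 15 ⇒ 53 = 10P ⇒ P = 5.3, q = 16.8.
Expenditure moves from 7×21 = 147 to 5.3×16.8 = 89.04; change = -57.96.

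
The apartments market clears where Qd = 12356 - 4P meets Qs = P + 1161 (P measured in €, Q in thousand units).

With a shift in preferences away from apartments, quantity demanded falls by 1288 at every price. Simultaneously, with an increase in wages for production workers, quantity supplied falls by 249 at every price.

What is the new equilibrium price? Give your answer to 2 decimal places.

2031.20

Solve the original market: 12356 - 4P = P + 1161, hence P = 2239 and Q = 3400.
The shock moves the curves to Qd = 11068 - 4P and Qs = P + 912.
Setting them equal: 11068 - 4P = P + 912 → 10156 = 5P, so P = 2031.2 and Q = 2943.2.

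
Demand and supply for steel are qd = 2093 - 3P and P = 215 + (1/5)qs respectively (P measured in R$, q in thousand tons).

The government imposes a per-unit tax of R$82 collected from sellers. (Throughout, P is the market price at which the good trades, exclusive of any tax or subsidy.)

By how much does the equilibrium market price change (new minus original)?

Before the shock: 2093 - 3P = 5P - 1075 ⇒ 3168 = 8P ⇒ P = 396, q = 905.
Since sellers keep the price net of the tax, the effective supply curve becomes qs = 5P - 1485.
Setting them equal: 2093 - 3P = 5P - 1485 → 3578 = 8P, so P = 447.25 and q = 751.25.
ΔP = 447.25 − 396 = +51.25.

+51.25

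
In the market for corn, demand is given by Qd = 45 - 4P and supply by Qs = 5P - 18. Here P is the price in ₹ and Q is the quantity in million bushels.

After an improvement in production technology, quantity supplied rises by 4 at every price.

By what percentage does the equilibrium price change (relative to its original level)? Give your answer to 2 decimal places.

-6.35

Before the shock: 45 - 4P = 5P - 18 ⇒ 63 = 9P ⇒ P = 7, Q = 17.
The shock moves the curves to Qd = 45 - 4P and Qs = 5P - 14.
Equate the new curves: 45 - 4P = 5P - 14, giving 59 = 9P, P = 59/9 ≈ 6.5556, Q = 169/9 ≈ 18.7778.
%ΔP = (6.5556 − 7) / 7 × 100 = -6.35%.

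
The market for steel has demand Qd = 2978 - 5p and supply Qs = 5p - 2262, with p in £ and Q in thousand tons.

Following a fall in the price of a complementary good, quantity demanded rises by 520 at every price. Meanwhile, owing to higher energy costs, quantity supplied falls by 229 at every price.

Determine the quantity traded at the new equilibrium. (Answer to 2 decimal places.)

503.50

Initially, 2978 - 5p = 5p - 2262, so 5240 = 10p and p = 524, Q = 358.
The shock moves the curves to Qd = 3498 - 5p and Qs = 5p - 2491.
Setting them equal: 3498 - 5p = 5p - 2491 → 5989 = 10p, so p = 598.9 and Q = 503.5.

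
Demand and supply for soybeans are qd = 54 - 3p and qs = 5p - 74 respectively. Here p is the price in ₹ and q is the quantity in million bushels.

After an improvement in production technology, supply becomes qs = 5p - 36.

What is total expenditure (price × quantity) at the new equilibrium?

Initially, 54 - 3p = 5p - 74, so 128 = 8p and p = 16, q = 6.
The new curves are qd = 54 - 3p (demand) and qs = 5p - 36 (supply).
Setting them equal: 54 - 3p = 5p - 36 → 90 = 8p, so p = 11.25 and q = 20.25.
New expenditure = 11.25 × 20.25 = 227.8125.

227.8125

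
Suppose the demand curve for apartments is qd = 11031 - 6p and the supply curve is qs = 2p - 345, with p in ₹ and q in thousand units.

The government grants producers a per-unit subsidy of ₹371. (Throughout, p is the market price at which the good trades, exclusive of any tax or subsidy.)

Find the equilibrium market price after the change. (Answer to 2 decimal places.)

Initially, 11031 - 6p = 2p - 345, so 11376 = 8p and p = 1422, q = 2499.
Since sellers receive the price plus the subsidy, the effective supply curve becomes qs = 2p + 397.
Equate the new curves: 11031 - 6p = 2p + 397, giving 10634 = 8p, p = 1329.25, q = 3055.5.

1329.25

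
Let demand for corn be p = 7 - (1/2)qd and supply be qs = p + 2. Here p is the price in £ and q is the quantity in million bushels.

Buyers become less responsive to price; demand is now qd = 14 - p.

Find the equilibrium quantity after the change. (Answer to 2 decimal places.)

8.00

Initially, 14 - 2p = p + 2, so 12 = 3p and p = 4, q = 6.
The shock moves the curves to qd = 14 - p and qs = p + 2.
Equate the new curves: 14 - p = p + 2, giving 12 = 2p, p = 6, q = 8.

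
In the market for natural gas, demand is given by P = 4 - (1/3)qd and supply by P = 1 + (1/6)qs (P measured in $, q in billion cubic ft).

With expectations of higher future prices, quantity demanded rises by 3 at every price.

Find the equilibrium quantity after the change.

8

Before the shock: 12 - 3P = 6P - 6 ⇒ 18 = 9P ⇒ P = 2, q = 6.
The new curves are qd = 15 - 3P (demand) and qs = 6P - 6 (supply).
Clearing the new market: 15 - 3P = 6P - 6, so P = 7/3 ≈ 2.3333 and q = 8.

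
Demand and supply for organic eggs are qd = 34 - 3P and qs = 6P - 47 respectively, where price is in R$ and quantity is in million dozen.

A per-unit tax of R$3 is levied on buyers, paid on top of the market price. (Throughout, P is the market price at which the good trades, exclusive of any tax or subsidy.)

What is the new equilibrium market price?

Original equilibrium: 34 - 3P = 6P - 47 gives 81 = 9P, so P = 9 and q = 7.
Since buyers pay the price plus the tax, the effective demand curve becomes qd = 25 - 3P.
Setting them equal: 25 - 3P = 6P - 47 → 72 = 9P, so P = 8 and q = 1.

8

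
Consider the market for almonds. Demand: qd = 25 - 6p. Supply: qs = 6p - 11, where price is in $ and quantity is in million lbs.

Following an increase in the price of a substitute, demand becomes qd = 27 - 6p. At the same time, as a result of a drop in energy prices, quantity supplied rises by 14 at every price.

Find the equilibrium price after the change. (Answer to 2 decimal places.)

Solve the original market: 25 - 6p = 6p - 11, hence p = 3 and q = 7.
With the change applied: demand qd = 27 - 6p, supply qs = 6p + 3.
New equilibrium: 27 - 6p = 6p + 3 ⇒ 24 = 12p ⇒ p = 2, q = 15.

2.00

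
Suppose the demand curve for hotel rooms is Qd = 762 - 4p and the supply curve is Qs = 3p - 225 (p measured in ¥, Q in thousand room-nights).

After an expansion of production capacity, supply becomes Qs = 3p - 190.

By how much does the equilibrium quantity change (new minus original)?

Solve the original market: 762 - 4p = 3p - 225, hence p = 141 and Q = 198.
After the shift, demand is Qd = 762 - 4p and supply is Qs = 3p - 190.
Clearing the new market: 762 - 4p = 3p - 190, so p = 136 and Q = 218.
ΔQ = 218 − 198 = +20.

+20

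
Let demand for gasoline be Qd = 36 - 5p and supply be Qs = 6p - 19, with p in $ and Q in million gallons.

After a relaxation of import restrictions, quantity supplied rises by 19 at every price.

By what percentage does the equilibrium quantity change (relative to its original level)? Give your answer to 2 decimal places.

Original equilibrium: 36 - 5p = 6p - 19 gives 55 = 11p, so p = 5 and Q = 11.
With the change applied: demand Qd = 36 - 5p, supply Qs = 6p.
New equilibrium: 36 - 5p = 6p ⇒ 36 = 11p ⇒ p = 36/11 ≈ 3.2727, Q = 216/11 ≈ 19.6364.
%ΔQ = (19.6364 − 11) / 11 × 100 = +78.51%.

+78.51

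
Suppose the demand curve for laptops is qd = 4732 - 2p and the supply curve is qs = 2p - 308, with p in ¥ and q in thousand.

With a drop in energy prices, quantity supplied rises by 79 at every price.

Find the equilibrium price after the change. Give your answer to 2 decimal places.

1240.25

Original equilibrium: 4732 - 2p = 2p - 308 gives 5040 = 4p, so p = 1260 and q = 2212.
The new curves are qd = 4732 - 2p (demand) and qs = 2p - 229 (supply).
Setting them equal: 4732 - 2p = 2p - 229 → 4961 = 4p, so p = 1240.25 and q = 2251.5.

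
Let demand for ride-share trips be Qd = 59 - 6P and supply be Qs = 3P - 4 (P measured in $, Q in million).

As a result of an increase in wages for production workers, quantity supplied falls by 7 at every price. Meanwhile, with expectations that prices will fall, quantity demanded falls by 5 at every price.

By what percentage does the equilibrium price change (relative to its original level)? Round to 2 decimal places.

Solve the original market: 59 - 6P = 3P - 4, hence P = 7 and Q = 17.
With the change applied: demand Qd = 54 - 6P, supply Qs = 3P - 11.
Setting them equal: 54 - 6P = 3P - 11 → 65 = 9P, so P = 65/9 ≈ 7.2222 and Q = 32/3 ≈ 10.6667.
%ΔP = (7.2222 − 7) / 7 × 100 = +3.17%.

+3.17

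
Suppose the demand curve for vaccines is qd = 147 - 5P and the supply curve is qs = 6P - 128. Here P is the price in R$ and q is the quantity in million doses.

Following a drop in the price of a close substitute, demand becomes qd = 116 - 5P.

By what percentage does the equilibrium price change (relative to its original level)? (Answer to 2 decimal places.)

Before the shock: 147 - 5P = 6P - 128 ⇒ 275 = 11P ⇒ P = 25, q = 22.
The shock moves the curves to qd = 116 - 5P and qs = 6P - 128.
New equilibrium: 116 - 5P = 6P - 128 ⇒ 244 = 11P ⇒ P = 244/11 ≈ 22.1818, q = 56/11 ≈ 5.0909.
%ΔP = (22.1818 − 25) / 25 × 100 = -11.27%.

-11.27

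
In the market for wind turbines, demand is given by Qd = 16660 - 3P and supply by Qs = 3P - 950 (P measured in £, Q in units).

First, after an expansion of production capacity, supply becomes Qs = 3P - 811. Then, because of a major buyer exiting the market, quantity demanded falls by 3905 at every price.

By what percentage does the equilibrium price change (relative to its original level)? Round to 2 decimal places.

Before the shock: 16660 - 3P = 3P - 950 ⇒ 17610 = 6P ⇒ P = 2935, Q = 7855.
The shock moves the curves to Qd = 12755 - 3P and Qs = 3P - 811.
Setting them equal: 12755 - 3P = 3P - 811 → 13566 = 6P, so P = 2261 and Q = 5972.
%ΔP = (2261 − 2935) / 2935 × 100 = -22.96%.

-22.96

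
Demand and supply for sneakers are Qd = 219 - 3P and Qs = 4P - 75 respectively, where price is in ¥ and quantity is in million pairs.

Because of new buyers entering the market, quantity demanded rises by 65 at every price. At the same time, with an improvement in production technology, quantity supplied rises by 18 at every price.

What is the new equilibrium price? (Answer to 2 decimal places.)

Initially, 219 - 3P = 4P - 75, so 294 = 7P and P = 42, Q = 93.
The shock moves the curves to Qd = 284 - 3P and Qs = 4P - 57.
Equate the new curves: 284 - 3P = 4P - 57, giving 341 = 7P, P = 341/7 ≈ 48.7143, Q = 965/7 ≈ 137.8571.

48.71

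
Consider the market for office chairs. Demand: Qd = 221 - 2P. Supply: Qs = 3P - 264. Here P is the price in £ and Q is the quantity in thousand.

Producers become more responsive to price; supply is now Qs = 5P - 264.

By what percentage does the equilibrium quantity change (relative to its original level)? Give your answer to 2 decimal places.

Before the shock: 221 - 2P = 3P - 264 ⇒ 485 = 5P ⇒ P = 97, Q = 27.
With the change applied: demand Qd = 221 - 2P, supply Qs = 5P - 264.
Equate the new curves: 221 - 2P = 5P - 264, giving 485 = 7P, P = 485/7 ≈ 69.2857, Q = 577/7 ≈ 82.4286.
%ΔQ = (82.4286 − 27) / 27 × 100 = +205.29%.

+205.29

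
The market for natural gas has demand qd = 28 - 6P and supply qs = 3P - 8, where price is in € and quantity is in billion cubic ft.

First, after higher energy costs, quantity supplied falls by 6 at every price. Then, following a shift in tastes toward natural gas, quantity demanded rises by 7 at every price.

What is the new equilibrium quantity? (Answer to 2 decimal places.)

Solve the original market: 28 - 6P = 3P - 8, hence P = 4 and q = 4.
With the change applied: demand qd = 35 - 6P, supply qs = 3P - 14.
Clearing the new market: 35 - 6P = 3P - 14, so P = 49/9 ≈ 5.4444 and q = 7/3 ≈ 2.3333.

2.33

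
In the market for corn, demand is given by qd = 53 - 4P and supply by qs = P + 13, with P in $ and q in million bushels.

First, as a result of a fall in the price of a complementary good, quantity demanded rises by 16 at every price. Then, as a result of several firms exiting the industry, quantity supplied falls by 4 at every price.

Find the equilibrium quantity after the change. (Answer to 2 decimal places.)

Solve the original market: 53 - 4P = P + 13, hence P = 8 and q = 21.
With the change applied: demand qd = 69 - 4P, supply qs = P + 9.
Clearing the new market: 69 - 4P = P + 9, so P = 12 and q = 21.

21.00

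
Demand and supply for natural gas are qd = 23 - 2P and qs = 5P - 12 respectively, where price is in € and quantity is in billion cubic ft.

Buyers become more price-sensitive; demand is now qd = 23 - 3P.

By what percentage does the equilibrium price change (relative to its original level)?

Original equilibrium: 23 - 2P = 5P - 12 gives 35 = 7P, so P = 5 and q = 13.
With the change applied: demand qd = 23 - 3P, supply qs = 5P - 12.
New equilibrium: 23 - 3P = 5P - 12 ⇒ 35 = 8P ⇒ P = 4.375, q = 9.875.
%ΔP = (4.375 − 5) / 5 × 100 = -12.5%.

-12.5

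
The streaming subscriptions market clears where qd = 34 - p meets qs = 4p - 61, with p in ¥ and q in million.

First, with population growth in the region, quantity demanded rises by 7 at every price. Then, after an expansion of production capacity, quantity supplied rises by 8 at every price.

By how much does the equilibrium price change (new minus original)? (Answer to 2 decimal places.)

-0.20

Before the shock: 34 - p = 4p - 61 ⇒ 95 = 5p ⇒ p = 19, q = 15.
With the change applied: demand qd = 41 - p, supply qs = 4p - 53.
Clearing the new market: 41 - p = 4p - 53, so p = 18.8 and q = 22.2.
Δp = 18.8 − 19 = -0.20.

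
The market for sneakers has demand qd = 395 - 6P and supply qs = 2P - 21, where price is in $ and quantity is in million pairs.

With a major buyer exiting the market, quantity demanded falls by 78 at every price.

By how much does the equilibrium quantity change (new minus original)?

-19.5

Original equilibrium: 395 - 6P = 2P - 21 gives 416 = 8P, so P = 52 and q = 83.
The shock moves the curves to qd = 317 - 6P and qs = 2P - 21.
New equilibrium: 317 - 6P = 2P - 21 ⇒ 338 = 8P ⇒ P = 42.25, q = 63.5.
Δq = 63.5 − 83 = -19.5.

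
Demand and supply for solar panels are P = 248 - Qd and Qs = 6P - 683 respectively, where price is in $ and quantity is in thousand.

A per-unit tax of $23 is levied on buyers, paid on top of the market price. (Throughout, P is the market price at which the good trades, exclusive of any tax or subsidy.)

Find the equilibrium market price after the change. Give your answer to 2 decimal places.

Original equilibrium: 248 - P = 6P - 683 gives 931 = 7P, so P = 133 and Q = 115.
Since buyers pay the price plus the tax, the effective demand curve becomes Qd = 225 - P.
Setting them equal: 225 - P = 6P - 683 → 908 = 7P, so P = 908/7 ≈ 129.7143 and Q = 667/7 ≈ 95.2857.

129.71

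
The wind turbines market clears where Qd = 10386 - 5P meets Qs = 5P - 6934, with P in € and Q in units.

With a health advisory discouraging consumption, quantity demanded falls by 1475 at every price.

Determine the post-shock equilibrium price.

Solve the original market: 10386 - 5P = 5P - 6934, hence P = 1732 and Q = 1726.
The new curves are Qd = 8911 - 5P (demand) and Qs = 5P - 6934 (supply).
New equilibrium: 8911 - 5P = 5P - 6934 ⇒ 15845 = 10P ⇒ P = 1584.5, Q = 988.5.

1584.5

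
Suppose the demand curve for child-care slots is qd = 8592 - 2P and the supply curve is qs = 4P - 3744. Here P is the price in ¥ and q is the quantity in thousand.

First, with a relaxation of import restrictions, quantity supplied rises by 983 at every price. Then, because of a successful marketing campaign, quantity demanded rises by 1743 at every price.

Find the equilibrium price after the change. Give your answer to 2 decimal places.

2182.67

Initially, 8592 - 2P = 4P - 3744, so 12336 = 6P and P = 2056, q = 4480.
The shock moves the curves to qd = 10335 - 2P and qs = 4P - 2761.
Clearing the new market: 10335 - 2P = 4P - 2761, so P = 6548/3 ≈ 2182.6667 and q = 17909/3 ≈ 5969.6667.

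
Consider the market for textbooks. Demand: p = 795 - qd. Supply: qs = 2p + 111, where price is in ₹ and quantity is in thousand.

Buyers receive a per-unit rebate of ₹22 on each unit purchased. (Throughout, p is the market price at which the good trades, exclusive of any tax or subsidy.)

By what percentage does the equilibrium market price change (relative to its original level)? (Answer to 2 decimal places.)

Solve the original market: 795 - p = 2p + 111, hence p = 228 and q = 567.
Since buyers' out-of-pocket price is the market price minus the rebate, the effective demand curve becomes qd = 817 - p.
Equate the new curves: 817 - p = 2p + 111, giving 706 = 3p, p = 706/3 ≈ 235.3333, q = 1745/3 ≈ 581.6667.
%Δp = (235.3333 − 228) / 228 × 100 = +3.22%.

+3.22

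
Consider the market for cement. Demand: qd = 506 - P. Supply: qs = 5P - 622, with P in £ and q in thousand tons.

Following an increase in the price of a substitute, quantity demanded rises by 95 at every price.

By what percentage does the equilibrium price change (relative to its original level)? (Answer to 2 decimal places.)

+8.42

Solve the original market: 506 - P = 5P - 622, hence P = 188 and q = 318.
After the shift, demand is qd = 601 - P and supply is qs = 5P - 622.
Setting them equal: 601 - P = 5P - 622 → 1223 = 6P, so P = 1223/6 ≈ 203.8333 and q = 2383/6 ≈ 397.1667.
%ΔP = (203.8333 − 188) / 188 × 100 = +8.42%.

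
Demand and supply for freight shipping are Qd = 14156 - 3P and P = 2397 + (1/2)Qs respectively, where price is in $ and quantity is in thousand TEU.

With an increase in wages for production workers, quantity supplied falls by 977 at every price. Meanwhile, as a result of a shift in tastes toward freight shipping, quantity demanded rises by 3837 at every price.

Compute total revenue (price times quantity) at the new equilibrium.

17749806.88

Solve the original market: 14156 - 3P = 2P - 4794, hence P = 3790 and Q = 2786.
The shock moves the curves to Qd = 17993 - 3P and Qs = 2P - 5771.
New equilibrium: 17993 - 3P = 2P - 5771 ⇒ 23764 = 5P ⇒ P = 4752.8, Q = 3734.6.
New expenditure = 4752.8 × 3734.6 = 17749806.88.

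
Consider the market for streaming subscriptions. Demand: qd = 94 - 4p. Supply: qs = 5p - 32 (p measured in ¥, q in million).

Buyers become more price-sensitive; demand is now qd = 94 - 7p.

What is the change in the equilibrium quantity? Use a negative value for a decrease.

-17.5

Initially, 94 - 4p = 5p - 32, so 126 = 9p and p = 14, q = 38.
The shock moves the curves to qd = 94 - 7p and qs = 5p - 32.
Equate the new curves: 94 - 7p = 5p - 32, giving 126 = 12p, p = 10.5, q = 20.5.
Δq = 20.5 − 38 = -17.5.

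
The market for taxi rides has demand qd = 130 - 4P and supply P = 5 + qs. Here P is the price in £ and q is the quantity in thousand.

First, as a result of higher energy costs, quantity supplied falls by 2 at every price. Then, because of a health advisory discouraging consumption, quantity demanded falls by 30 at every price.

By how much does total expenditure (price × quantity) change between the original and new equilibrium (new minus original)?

-285.84

Initially, 130 - 4P = P - 5, so 135 = 5P and P = 27, q = 22.
With the change applied: demand qd = 100 - 4P, supply qs = P - 7.
New equilibrium: 100 - 4P = P - 7 ⇒ 107 = 5P ⇒ P = 21.4, q = 14.4.
Expenditure moves from 27×22 = 594 to 21.4×14.4 = 308.16; change = -285.84.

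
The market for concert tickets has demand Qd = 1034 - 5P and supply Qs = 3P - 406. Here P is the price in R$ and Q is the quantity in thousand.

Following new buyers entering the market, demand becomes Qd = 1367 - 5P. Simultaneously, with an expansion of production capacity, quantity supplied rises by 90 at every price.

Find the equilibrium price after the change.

210.375

Initially, 1034 - 5P = 3P - 406, so 1440 = 8P and P = 180, Q = 134.
With the change applied: demand Qd = 1367 - 5P, supply Qs = 3P - 316.
Setting them equal: 1367 - 5P = 3P - 316 → 1683 = 8P, so P = 210.375 and Q = 315.125.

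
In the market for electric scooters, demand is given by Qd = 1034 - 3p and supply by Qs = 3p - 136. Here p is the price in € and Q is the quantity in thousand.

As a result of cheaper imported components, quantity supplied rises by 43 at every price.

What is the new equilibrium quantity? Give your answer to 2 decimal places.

470.50

Before the shock: 1034 - 3p = 3p - 136 ⇒ 1170 = 6p ⇒ p = 195, Q = 449.
The new curves are Qd = 1034 - 3p (demand) and Qs = 3p - 93 (supply).
New equilibrium: 1034 - 3p = 3p - 93 ⇒ 1127 = 6p ⇒ p = 1127/6 ≈ 187.8333, Q = 470.5.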